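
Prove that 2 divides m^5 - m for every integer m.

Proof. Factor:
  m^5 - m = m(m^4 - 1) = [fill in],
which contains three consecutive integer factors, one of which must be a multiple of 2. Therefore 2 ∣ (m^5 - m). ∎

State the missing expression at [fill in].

m^4 - 1 = (m^2 - 1)(m^2 + 1), and m^2 - 1 = (m-1)(m+1).
So m(m^4 - 1) = (m - 1)m(m + 1)(m^2 + 1).

(m - 1)m(m + 1)(m^2 + 1)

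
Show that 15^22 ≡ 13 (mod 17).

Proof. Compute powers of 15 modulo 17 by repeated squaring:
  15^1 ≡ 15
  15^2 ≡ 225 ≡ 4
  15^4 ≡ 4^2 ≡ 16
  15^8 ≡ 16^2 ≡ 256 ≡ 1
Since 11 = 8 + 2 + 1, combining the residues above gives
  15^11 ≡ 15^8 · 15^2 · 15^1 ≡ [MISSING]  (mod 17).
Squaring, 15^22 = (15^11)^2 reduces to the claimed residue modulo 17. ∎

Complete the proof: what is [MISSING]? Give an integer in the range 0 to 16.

9

Multiply the listed residues: 1 · 4 · 15 = 4 → 60.
Reducing modulo 17: 60 = 3·17 + 9, so 15^11 ≡ 9.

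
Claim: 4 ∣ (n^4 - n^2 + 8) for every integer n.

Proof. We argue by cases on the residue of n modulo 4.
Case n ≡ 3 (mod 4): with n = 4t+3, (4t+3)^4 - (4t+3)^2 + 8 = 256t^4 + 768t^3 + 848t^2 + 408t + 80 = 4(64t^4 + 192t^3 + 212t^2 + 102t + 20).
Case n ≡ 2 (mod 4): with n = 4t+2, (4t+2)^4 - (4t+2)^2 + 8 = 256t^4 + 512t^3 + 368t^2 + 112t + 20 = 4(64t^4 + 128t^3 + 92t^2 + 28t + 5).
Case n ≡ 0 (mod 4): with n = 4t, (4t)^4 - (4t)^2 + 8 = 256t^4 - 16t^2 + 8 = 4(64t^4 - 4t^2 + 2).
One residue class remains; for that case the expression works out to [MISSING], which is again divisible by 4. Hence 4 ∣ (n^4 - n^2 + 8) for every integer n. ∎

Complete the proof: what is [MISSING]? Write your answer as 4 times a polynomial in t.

4(64t^4 + 64t^3 + 20t^2 + 2t + 2)

Only n ≡ 1 (mod 4) is unaccounted for. Put n = 4t+1:
(4t+1)^4 - (4t+1)^2 + 8 expands to 256t^4 + 256t^3 + 80t^2 + 8t + 8,
and factoring out 4 leaves 4(64t^4 + 64t^3 + 20t^2 + 2t + 2).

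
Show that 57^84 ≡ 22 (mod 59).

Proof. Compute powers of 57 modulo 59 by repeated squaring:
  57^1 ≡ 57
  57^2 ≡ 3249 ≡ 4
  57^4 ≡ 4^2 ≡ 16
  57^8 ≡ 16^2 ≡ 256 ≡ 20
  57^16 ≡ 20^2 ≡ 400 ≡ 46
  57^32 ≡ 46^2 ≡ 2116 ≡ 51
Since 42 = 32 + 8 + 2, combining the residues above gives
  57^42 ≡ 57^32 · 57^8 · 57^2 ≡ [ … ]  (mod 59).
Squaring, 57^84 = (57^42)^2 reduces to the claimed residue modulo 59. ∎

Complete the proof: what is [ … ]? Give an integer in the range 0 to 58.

Multiply the listed residues: 51 · 20 · 4 = 1020 → 4080.
Reducing modulo 59: 4080 = 69·59 + 9, so 57^42 ≡ 9.

9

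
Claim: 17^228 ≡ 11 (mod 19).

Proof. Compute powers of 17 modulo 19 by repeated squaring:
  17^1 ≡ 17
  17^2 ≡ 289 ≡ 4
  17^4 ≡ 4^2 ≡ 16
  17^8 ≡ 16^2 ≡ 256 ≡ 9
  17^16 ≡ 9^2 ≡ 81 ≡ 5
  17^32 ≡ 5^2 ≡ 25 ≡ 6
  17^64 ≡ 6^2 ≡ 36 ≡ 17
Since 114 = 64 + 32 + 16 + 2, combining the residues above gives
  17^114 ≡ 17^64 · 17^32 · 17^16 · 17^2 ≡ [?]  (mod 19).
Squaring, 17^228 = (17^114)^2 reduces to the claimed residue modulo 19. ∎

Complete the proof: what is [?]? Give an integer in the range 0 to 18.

Multiply the listed residues: 17 · 6 · 5 · 4 = 102 → 510 → 2040.
Reducing modulo 19: 2040 = 107·19 + 7, so 17^114 ≡ 7.

7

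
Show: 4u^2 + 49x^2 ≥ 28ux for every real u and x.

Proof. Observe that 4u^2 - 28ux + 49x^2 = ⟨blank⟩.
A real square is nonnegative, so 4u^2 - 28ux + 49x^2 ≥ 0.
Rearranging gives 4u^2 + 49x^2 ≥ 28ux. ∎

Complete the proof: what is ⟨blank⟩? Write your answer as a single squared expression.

4u^2 - 28ux + 49x^2 is a perfect-square trinomial: the outer terms are (2u)^2 and (7x)^2, and the cross term is -2·2u·7x.
So 4u^2 - 28ux + 49x^2 = (2u - 7x)^2 ≥ 0.

(2u - 7x)^2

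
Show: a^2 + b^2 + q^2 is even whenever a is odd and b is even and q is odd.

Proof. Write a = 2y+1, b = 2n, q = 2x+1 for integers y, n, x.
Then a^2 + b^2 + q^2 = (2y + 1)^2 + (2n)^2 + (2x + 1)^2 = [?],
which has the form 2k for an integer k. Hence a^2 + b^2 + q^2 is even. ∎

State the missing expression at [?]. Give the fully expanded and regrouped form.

2(2n^2 + 2x^2 + 2x + 2y^2 + 2y + 1)

(2y + 1)^2 + (2n)^2 + (2x + 1)^2 = 4n^2 + 4x^2 + 4x + 4y^2 + 4y + 2
= 2(2n^2 + 2x^2 + 2x + 2y^2 + 2y + 1).
Since 2n^2 + 2x^2 + 2x + 2y^2 + 2y + 1 is an integer, the sum of squares is of the form 2k for an integer k.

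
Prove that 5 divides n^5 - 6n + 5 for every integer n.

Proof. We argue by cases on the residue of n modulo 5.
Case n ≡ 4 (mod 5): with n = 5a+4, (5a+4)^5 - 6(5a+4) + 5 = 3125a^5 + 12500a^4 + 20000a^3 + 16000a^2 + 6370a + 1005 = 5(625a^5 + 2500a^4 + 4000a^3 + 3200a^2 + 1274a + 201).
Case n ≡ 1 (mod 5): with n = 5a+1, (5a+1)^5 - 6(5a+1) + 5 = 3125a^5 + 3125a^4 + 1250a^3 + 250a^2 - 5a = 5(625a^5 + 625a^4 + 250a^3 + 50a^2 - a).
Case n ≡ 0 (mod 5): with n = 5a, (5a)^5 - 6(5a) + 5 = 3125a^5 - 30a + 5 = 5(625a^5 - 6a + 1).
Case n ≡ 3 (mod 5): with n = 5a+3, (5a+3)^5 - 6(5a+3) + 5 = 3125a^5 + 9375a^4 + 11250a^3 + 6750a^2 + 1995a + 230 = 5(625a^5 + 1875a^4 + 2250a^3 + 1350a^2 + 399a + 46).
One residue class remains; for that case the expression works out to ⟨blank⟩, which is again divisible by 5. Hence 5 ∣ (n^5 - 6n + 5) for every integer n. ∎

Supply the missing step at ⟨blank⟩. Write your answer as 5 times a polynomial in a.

The residues treated are {4, 1, 0, 3}, so the missing case is n ≡ 2 (mod 5); write n = 5a+2.
Then (5a+2)^5 - 6(5a+2) + 5 = 3125a^5 + 6250a^4 + 5000a^3 + 2000a^2 + 370a + 25 = 5(625a^5 + 1250a^4 + 1000a^3 + 400a^2 + 74a + 5).

5(625a^5 + 1250a^4 + 1000a^3 + 400a^2 + 74a + 5)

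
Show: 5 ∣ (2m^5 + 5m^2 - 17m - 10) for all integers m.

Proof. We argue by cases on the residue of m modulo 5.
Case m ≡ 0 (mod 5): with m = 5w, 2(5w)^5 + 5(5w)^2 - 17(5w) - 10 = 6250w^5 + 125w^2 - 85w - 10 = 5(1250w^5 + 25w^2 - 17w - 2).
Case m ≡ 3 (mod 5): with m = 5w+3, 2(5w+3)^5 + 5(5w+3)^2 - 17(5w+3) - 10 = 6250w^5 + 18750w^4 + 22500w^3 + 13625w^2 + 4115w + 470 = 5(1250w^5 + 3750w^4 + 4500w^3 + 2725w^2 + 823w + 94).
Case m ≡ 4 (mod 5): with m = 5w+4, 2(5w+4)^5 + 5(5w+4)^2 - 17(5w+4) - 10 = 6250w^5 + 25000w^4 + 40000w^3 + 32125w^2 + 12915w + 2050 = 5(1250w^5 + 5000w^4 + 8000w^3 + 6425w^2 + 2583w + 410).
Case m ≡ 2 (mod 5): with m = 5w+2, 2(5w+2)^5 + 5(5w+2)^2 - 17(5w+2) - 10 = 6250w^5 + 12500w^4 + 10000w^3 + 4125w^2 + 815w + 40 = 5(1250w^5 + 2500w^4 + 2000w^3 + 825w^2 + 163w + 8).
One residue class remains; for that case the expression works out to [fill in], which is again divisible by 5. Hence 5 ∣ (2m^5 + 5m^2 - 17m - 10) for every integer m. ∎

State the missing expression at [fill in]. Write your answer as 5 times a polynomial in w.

5(1250w^5 + 1250w^4 + 500w^3 + 125w^2 + 3w - 4)

The residues treated are {0, 3, 4, 2}, so the missing case is m ≡ 1 (mod 5); write m = 5w+1.
Then 2(5w+1)^5 + 5(5w+1)^2 - 17(5w+1) - 10 = 6250w^5 + 6250w^4 + 2500w^3 + 625w^2 + 15w - 20 = 5(1250w^5 + 1250w^4 + 500w^3 + 125w^2 + 3w - 4).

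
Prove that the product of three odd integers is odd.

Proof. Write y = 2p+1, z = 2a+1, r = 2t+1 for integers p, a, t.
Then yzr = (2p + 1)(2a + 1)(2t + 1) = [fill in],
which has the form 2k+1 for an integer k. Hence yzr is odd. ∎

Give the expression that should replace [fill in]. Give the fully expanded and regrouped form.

2(4apt + 2ap + 2at + a + 2pt + p + t) + 1

(2p + 1)(2a + 1)(2t + 1) = 8apt + 4ap + 4at + 2a + 4pt + 2p + 2t + 1
= 2(4apt + 2ap + 2at + a + 2pt + p + t) + 1.
Since 4apt + 2ap + 2at + a + 2pt + p + t is an integer, the product is of the form 2k+1 for an integer k.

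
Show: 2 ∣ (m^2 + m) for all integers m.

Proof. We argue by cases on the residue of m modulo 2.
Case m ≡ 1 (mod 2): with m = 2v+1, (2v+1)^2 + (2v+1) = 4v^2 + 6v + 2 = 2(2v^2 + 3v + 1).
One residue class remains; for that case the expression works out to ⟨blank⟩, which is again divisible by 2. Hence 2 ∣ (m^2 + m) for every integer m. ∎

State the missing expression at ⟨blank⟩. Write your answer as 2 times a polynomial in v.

2(2v^2 + v)

Only m ≡ 0 (mod 2) is unaccounted for. Put m = 2v:
(2v)^2 + (2v) expands to 4v^2 + 2v,
and factoring out 2 leaves 2(2v^2 + v).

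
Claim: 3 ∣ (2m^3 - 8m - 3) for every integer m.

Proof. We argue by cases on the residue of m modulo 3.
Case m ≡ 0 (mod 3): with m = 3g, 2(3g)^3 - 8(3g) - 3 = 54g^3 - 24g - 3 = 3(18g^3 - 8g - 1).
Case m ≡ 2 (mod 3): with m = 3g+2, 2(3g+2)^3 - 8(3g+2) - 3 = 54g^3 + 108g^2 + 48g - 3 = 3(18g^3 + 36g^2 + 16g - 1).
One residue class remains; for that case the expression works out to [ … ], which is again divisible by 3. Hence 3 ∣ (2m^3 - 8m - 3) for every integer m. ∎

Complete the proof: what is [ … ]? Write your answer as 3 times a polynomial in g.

The residues treated are {0, 2}, so the missing case is m ≡ 1 (mod 3); write m = 3g+1.
Then 2(3g+1)^3 - 8(3g+1) - 3 = 54g^3 + 54g^2 - 6g - 9 = 3(18g^3 + 18g^2 - 2g - 3).

3(18g^3 + 18g^2 - 2g - 3)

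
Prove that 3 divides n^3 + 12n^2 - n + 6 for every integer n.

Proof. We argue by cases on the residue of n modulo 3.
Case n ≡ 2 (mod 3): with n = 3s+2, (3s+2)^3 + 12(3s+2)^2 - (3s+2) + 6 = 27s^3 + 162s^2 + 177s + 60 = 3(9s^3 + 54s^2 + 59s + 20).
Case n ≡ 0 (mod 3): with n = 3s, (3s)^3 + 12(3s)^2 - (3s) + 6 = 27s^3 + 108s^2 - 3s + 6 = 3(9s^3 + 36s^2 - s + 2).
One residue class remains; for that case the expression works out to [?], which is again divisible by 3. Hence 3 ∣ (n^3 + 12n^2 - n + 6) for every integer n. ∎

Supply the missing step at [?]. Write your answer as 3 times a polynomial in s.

Only n ≡ 1 (mod 3) is unaccounted for. Put n = 3s+1:
(3s+1)^3 + 12(3s+1)^2 - (3s+1) + 6 expands to 27s^3 + 135s^2 + 78s + 18,
and factoring out 3 leaves 3(9s^3 + 45s^2 + 26s + 6).

3(9s^3 + 45s^2 + 26s + 6)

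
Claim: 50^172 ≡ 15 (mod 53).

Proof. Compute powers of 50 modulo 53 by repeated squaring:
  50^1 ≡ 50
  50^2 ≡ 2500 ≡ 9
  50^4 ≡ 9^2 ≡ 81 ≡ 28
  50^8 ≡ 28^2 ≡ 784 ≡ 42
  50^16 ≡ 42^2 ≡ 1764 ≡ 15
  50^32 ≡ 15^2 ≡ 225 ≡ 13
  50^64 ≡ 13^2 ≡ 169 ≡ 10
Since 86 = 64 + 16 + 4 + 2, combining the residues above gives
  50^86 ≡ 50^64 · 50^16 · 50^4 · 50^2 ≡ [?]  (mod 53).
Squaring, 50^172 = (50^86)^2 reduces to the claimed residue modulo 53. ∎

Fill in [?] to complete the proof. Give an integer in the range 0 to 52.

11

50^64 · 50^16 · 50^4 · 50^2 ≡ 10 · 15 · 28 · 9 = 37800.
37800 mod 53 = 11, so 50^86 ≡ 11 (mod 53).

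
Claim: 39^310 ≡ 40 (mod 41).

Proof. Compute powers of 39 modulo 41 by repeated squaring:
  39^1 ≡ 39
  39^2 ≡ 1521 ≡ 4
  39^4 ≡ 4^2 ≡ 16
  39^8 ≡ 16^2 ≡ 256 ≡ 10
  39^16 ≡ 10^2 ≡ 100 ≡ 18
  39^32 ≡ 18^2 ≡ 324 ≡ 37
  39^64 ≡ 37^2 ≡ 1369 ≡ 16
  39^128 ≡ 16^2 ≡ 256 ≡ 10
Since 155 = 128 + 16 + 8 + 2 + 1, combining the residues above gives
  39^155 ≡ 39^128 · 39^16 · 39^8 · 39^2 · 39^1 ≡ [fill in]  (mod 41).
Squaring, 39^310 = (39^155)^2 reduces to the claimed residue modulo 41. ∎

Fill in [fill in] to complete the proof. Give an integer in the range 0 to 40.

Multiply the listed residues: 10 · 18 · 10 · 4 · 39 = 180 → 1800 → 7200 → 280800.
Reducing modulo 41: 280800 = 6848·41 + 32, so 39^155 ≡ 32.

32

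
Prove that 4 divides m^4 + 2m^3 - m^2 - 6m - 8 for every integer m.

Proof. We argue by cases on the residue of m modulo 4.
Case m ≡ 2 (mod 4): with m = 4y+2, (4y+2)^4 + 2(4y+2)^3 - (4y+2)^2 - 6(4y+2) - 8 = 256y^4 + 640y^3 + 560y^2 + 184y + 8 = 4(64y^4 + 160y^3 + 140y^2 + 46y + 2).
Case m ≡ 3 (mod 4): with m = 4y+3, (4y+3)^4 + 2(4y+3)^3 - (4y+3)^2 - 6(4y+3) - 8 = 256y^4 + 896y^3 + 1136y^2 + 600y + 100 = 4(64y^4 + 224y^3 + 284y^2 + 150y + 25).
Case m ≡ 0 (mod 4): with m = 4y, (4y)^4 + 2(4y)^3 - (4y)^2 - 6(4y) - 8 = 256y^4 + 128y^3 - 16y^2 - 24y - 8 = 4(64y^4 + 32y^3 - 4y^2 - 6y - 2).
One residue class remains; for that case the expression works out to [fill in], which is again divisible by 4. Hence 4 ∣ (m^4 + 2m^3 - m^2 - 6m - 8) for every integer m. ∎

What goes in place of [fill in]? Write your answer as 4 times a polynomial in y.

The residues treated are {2, 3, 0}, so the missing case is m ≡ 1 (mod 4); write m = 4y+1.
Then (4y+1)^4 + 2(4y+1)^3 - (4y+1)^2 - 6(4y+1) - 8 = 256y^4 + 384y^3 + 176y^2 + 8y - 12 = 4(64y^4 + 96y^3 + 44y^2 + 2y - 3).

4(64y^4 + 96y^3 + 44y^2 + 2y - 3)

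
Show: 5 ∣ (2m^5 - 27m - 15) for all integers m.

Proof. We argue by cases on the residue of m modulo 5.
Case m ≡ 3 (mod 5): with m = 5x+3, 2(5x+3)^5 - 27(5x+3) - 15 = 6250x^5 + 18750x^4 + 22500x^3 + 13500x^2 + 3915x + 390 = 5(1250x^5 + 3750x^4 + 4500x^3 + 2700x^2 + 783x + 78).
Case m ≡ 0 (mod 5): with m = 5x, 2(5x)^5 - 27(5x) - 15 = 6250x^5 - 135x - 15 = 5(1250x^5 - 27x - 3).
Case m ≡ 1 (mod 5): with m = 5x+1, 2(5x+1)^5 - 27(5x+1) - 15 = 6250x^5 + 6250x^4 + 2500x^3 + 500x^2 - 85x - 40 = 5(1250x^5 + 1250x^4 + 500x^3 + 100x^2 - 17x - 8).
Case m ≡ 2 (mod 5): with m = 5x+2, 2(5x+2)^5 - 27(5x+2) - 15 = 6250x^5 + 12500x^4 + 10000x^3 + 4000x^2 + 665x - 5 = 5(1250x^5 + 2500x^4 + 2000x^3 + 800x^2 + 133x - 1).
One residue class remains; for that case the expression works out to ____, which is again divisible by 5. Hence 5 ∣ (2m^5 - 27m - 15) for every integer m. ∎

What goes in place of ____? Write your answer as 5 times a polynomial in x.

Only m ≡ 4 (mod 5) is unaccounted for. Put m = 5x+4:
2(5x+4)^5 - 27(5x+4) - 15 expands to 6250x^5 + 25000x^4 + 40000x^3 + 32000x^2 + 12665x + 1925,
and factoring out 5 leaves 5(1250x^5 + 5000x^4 + 8000x^3 + 6400x^2 + 2533x + 385).

5(1250x^5 + 5000x^4 + 8000x^3 + 6400x^2 + 2533x + 385)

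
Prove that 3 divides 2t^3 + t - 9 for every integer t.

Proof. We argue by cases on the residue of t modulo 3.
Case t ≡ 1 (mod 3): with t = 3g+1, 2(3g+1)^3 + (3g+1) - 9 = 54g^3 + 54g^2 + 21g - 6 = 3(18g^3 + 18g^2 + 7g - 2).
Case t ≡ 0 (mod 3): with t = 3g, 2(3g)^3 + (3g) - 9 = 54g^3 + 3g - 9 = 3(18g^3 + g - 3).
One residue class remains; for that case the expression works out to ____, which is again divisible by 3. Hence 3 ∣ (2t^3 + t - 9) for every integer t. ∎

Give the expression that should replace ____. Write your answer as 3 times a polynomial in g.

3(18g^3 + 36g^2 + 25g + 3)

Only t ≡ 2 (mod 3) is unaccounted for. Put t = 3g+2:
2(3g+2)^3 + (3g+2) - 9 expands to 54g^3 + 108g^2 + 75g + 9,
and factoring out 3 leaves 3(18g^3 + 36g^2 + 25g + 3).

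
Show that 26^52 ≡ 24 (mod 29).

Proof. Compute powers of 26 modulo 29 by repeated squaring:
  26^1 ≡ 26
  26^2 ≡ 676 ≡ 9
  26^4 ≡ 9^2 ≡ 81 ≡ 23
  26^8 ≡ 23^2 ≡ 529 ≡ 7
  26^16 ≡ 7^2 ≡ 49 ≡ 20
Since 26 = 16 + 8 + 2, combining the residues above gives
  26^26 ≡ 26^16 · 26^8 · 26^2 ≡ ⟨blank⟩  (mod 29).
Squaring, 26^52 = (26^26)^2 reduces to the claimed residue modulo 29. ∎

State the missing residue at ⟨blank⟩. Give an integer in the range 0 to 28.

26^16 · 26^8 · 26^2 ≡ 20 · 7 · 9 = 1260.
1260 mod 29 = 13, so 26^26 ≡ 13 (mod 29).

13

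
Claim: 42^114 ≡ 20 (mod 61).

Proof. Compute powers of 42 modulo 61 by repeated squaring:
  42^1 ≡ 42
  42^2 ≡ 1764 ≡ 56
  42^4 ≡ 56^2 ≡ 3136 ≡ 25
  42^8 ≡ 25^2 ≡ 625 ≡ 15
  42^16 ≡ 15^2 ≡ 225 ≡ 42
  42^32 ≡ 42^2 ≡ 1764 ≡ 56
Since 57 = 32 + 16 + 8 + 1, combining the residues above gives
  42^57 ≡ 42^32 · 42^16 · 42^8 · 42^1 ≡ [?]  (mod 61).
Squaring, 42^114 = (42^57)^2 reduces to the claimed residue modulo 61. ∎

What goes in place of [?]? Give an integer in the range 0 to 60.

9

Multiply the listed residues: 56 · 42 · 15 · 42 = 2352 → 35280 → 1481760.
Reducing modulo 61: 1481760 = 24291·61 + 9, so 42^57 ≡ 9.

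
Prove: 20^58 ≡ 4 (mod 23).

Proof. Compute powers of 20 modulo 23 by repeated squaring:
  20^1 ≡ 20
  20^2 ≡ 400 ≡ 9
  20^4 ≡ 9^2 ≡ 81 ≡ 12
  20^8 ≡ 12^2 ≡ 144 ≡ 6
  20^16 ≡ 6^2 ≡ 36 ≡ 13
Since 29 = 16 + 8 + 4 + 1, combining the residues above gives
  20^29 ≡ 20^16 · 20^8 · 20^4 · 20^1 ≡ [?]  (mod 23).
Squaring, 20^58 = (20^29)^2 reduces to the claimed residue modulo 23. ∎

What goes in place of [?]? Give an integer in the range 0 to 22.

Multiply the listed residues: 13 · 6 · 12 · 20 = 78 → 936 → 18720.
Reducing modulo 23: 18720 = 813·23 + 21, so 20^29 ≡ 21.

21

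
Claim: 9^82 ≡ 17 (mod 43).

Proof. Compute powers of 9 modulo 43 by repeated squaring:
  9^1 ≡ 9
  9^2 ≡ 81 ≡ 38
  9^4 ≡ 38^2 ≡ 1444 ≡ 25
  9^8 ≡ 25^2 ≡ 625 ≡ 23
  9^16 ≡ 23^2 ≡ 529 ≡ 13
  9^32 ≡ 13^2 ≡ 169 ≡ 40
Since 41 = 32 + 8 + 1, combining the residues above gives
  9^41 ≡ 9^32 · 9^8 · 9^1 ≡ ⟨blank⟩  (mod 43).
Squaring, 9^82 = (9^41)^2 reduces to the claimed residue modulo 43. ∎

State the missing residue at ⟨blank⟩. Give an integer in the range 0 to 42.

24

9^32 · 9^8 · 9^1 ≡ 40 · 23 · 9 = 8280.
8280 mod 43 = 24, so 9^41 ≡ 24 (mod 43).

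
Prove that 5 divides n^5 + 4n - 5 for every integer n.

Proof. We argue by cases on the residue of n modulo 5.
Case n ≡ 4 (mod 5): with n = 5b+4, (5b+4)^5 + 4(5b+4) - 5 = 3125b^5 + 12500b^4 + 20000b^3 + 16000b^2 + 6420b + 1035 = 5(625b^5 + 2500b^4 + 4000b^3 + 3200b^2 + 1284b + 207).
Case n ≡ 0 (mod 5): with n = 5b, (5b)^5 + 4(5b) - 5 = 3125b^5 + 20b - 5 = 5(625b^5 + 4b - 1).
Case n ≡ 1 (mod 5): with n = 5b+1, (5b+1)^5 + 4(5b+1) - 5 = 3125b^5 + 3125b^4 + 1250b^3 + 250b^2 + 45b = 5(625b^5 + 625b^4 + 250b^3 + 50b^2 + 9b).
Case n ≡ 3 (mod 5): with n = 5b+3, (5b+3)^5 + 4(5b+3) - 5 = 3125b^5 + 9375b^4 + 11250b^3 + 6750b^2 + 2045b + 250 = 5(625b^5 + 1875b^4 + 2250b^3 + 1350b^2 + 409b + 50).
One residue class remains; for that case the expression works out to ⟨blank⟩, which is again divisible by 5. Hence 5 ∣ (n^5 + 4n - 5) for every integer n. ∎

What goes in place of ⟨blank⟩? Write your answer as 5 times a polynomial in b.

Only n ≡ 2 (mod 5) is unaccounted for. Put n = 5b+2:
(5b+2)^5 + 4(5b+2) - 5 expands to 3125b^5 + 6250b^4 + 5000b^3 + 2000b^2 + 420b + 35,
and factoring out 5 leaves 5(625b^5 + 1250b^4 + 1000b^3 + 400b^2 + 84b + 7).

5(625b^5 + 1250b^4 + 1000b^3 + 400b^2 + 84b + 7)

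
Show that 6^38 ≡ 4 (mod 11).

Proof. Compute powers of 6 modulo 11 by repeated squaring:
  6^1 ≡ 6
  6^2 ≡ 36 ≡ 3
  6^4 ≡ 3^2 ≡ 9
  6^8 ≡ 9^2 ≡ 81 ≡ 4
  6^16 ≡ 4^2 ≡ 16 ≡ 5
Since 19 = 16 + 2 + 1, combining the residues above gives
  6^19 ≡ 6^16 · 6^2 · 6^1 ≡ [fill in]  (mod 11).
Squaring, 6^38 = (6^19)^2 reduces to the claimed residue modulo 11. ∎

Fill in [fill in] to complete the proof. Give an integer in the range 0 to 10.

Multiply the listed residues: 5 · 3 · 6 = 15 → 90.
Reducing modulo 11: 90 = 8·11 + 2, so 6^19 ≡ 2.

2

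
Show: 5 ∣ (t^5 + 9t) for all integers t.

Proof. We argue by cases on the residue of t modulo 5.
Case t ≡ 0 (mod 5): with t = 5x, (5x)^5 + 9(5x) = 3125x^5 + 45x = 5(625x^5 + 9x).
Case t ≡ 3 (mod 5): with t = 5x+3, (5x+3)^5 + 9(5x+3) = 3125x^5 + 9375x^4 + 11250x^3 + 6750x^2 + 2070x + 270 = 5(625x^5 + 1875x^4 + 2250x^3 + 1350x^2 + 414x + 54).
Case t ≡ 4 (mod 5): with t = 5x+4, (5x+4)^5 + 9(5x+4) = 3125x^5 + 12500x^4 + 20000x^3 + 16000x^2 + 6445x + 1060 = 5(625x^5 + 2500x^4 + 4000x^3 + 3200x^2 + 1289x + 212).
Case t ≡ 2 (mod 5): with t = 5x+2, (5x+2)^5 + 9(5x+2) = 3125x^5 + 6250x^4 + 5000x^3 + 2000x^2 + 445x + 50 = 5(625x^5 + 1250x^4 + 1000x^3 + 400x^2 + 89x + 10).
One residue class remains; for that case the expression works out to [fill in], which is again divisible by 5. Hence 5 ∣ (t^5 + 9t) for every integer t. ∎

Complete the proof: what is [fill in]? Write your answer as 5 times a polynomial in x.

The residues treated are {0, 3, 4, 2}, so the missing case is t ≡ 1 (mod 5); write t = 5x+1.
Then (5x+1)^5 + 9(5x+1) = 3125x^5 + 3125x^4 + 1250x^3 + 250x^2 + 70x + 10 = 5(625x^5 + 625x^4 + 250x^3 + 50x^2 + 14x + 2).

5(625x^5 + 625x^4 + 250x^3 + 50x^2 + 14x + 2)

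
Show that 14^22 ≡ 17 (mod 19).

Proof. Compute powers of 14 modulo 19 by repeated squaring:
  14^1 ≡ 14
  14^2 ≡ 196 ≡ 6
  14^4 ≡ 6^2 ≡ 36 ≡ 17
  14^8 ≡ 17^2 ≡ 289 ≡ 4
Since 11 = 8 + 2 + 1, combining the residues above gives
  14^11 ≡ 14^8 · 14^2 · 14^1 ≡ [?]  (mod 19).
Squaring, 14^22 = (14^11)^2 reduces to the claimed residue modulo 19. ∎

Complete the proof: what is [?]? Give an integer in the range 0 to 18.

13

Multiply the listed residues: 4 · 6 · 14 = 24 → 336.
Reducing modulo 19: 336 = 17·19 + 13, so 14^11 ≡ 13.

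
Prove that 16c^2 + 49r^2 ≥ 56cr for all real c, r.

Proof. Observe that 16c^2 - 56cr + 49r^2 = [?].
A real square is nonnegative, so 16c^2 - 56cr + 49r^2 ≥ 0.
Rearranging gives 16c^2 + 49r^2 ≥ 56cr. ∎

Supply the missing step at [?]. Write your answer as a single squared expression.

(4c - 7r)^2

16c^2 - 56cr + 49r^2 is a perfect-square trinomial: the outer terms are (4c)^2 and (7r)^2, and the cross term is -2·4c·7r.
So 16c^2 - 56cr + 49r^2 = (4c - 7r)^2 ≥ 0.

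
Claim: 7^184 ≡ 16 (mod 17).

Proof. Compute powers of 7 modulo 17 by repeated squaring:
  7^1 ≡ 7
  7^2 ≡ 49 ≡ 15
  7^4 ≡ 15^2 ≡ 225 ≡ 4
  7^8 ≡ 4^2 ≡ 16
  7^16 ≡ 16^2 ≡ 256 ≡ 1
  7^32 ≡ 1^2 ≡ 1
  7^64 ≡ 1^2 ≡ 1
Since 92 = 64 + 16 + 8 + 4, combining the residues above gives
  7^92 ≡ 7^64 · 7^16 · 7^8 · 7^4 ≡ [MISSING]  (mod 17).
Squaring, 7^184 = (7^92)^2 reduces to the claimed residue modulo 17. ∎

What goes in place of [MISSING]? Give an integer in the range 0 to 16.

13

Multiply the listed residues: 1 · 1 · 16 · 4 = 1 → 16 → 64.
Reducing modulo 17: 64 = 3·17 + 13, so 7^92 ≡ 13.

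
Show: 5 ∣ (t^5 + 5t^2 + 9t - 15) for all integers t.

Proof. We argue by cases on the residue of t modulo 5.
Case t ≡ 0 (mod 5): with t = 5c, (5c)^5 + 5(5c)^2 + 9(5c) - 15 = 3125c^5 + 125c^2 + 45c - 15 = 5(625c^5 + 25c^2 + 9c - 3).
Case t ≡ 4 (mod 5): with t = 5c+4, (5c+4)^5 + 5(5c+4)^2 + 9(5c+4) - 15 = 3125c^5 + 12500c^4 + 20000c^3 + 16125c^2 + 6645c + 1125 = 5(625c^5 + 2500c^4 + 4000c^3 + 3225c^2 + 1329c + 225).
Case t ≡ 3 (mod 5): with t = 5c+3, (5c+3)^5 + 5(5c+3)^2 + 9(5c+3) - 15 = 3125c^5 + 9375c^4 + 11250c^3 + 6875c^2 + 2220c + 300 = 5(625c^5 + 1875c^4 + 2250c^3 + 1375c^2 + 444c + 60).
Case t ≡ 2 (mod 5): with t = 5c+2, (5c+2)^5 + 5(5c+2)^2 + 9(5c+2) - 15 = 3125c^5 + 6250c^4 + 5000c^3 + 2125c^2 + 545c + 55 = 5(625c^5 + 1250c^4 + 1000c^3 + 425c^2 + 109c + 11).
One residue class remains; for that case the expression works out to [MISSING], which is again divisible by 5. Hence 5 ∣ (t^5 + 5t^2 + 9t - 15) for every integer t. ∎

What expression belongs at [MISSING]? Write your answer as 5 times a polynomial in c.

Only t ≡ 1 (mod 5) is unaccounted for. Put t = 5c+1:
(5c+1)^5 + 5(5c+1)^2 + 9(5c+1) - 15 expands to 3125c^5 + 3125c^4 + 1250c^3 + 375c^2 + 120c,
and factoring out 5 leaves 5(625c^5 + 625c^4 + 250c^3 + 75c^2 + 24c).

5(625c^5 + 625c^4 + 250c^3 + 75c^2 + 24c)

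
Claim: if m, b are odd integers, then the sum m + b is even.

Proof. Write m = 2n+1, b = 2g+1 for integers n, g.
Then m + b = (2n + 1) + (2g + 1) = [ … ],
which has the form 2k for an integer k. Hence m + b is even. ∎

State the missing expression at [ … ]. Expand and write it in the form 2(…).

Expanding: (2n + 1) + (2g + 1) = 2g + 2n + 2.
Every term is even; pulling out the factor of 2 gives 2(g + n + 1).

2(g + n + 1)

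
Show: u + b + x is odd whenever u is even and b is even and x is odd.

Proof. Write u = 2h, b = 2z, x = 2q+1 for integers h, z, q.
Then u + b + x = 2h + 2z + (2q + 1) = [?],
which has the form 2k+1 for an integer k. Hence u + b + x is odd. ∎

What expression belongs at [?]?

Expanding: 2h + 2z + (2q + 1) = 2h + 2q + 2z + 1.
Every term except the constant is even, so this is 2(h + q + z) + 1,
and h + q + z ∈ ℤ gives the required form.

2(h + q + z) + 1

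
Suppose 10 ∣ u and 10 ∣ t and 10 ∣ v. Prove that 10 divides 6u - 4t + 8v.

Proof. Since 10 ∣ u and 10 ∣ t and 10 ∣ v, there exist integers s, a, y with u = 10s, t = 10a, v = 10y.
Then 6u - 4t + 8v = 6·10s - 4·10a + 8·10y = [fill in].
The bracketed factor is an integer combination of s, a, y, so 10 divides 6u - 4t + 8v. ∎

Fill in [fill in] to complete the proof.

10(-4a + 6s + 8y)

Each term has a factor of 10: 6·10s - 4·10a + 8·10y = 10·(-4a + 6s + 8y).
Since -4a + 6s + 8y is an integer, 10 ∣ (6u - 4t + 8v).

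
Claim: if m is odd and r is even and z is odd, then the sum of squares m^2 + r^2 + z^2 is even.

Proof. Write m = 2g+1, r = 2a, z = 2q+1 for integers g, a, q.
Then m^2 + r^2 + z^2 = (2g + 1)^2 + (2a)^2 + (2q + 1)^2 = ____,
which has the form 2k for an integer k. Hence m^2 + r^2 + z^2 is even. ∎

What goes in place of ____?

(2g + 1)^2 + (2a)^2 + (2q + 1)^2 = 4a^2 + 4g^2 + 4g + 4q^2 + 4q + 2
= 2(2a^2 + 2g^2 + 2g + 2q^2 + 2q + 1).
Since 2a^2 + 2g^2 + 2g + 2q^2 + 2q + 1 is an integer, the sum of squares is of the form 2k for an integer k.

2(2a^2 + 2g^2 + 2g + 2q^2 + 2q + 1)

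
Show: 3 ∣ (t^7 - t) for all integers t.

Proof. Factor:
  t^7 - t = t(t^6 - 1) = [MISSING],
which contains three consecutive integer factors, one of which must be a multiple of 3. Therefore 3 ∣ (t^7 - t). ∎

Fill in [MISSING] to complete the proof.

(t - 1)t(t + 1)(t^4 + t^2 + 1)

t^6 - 1 = (t^2 - 1)(t^4 + t^2 + 1), and t^2 - 1 = (t-1)(t+1).
So t(t^6 - 1) = (t - 1)t(t + 1)(t^4 + t^2 + 1).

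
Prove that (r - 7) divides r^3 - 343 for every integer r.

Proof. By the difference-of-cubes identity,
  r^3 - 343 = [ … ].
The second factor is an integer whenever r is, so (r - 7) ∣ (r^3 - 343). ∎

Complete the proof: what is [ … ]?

(r - 7)(r^2 + 7r + 49)

Polynomial division of r^3 - 343 by r - 7 leaves remainder 0 and quotient r^2 + 7r + 49.
Hence r^3 - 343 = (r - 7)(r^2 + 7r + 49).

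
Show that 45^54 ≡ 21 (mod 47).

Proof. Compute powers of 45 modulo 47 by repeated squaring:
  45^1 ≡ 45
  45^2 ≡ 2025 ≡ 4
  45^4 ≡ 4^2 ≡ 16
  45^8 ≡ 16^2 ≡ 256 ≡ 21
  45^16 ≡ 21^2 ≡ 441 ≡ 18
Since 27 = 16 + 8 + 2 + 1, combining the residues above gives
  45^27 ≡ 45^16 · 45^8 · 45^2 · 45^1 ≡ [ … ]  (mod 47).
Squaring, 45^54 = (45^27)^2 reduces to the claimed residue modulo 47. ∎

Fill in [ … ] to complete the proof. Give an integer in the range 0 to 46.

31

45^16 · 45^8 · 45^2 · 45^1 ≡ 18 · 21 · 4 · 45 = 68040.
68040 mod 47 = 31, so 45^27 ≡ 31 (mod 47).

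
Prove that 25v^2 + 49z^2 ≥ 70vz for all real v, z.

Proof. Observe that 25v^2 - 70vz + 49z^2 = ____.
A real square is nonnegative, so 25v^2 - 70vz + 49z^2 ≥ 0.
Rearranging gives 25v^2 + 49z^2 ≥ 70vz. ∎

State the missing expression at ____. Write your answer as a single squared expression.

(5v - 7z)^2

25v^2 - 70vz + 49z^2 is a perfect-square trinomial: the outer terms are (5v)^2 and (7z)^2, and the cross term is -2·5v·7z.
So 25v^2 - 70vz + 49z^2 = (5v - 7z)^2 ≥ 0.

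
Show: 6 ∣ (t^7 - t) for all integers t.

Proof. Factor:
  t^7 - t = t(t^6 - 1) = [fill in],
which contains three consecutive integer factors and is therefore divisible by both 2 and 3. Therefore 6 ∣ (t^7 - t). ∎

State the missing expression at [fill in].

t^6 - 1 = (t^2 - 1)(t^4 + t^2 + 1), and t^2 - 1 = (t-1)(t+1).
So t(t^6 - 1) = (t - 1)t(t + 1)(t^4 + t^2 + 1).

(t - 1)t(t + 1)(t^4 + t^2 + 1)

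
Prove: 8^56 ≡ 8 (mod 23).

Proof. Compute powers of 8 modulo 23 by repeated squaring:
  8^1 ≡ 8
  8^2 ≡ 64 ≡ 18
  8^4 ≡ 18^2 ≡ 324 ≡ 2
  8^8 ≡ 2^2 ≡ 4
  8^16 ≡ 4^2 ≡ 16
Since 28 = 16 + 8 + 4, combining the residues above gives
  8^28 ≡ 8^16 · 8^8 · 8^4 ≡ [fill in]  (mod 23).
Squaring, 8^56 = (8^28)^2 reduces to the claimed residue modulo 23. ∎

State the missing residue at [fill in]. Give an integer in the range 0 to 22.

Multiply the listed residues: 16 · 4 · 2 = 64 → 128.
Reducing modulo 23: 128 = 5·23 + 13, so 8^28 ≡ 13.

13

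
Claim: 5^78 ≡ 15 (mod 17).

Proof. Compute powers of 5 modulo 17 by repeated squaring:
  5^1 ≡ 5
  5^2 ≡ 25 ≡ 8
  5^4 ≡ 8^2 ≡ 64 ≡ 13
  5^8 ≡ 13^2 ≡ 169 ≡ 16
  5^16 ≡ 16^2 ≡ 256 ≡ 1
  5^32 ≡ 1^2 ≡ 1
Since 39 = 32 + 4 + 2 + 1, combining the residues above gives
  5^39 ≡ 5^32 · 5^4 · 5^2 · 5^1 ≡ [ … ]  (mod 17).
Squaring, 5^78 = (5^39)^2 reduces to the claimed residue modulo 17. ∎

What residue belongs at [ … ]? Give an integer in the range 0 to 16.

10

5^32 · 5^4 · 5^2 · 5^1 ≡ 1 · 13 · 8 · 5 = 520.
520 mod 17 = 10, so 5^39 ≡ 10 (mod 17).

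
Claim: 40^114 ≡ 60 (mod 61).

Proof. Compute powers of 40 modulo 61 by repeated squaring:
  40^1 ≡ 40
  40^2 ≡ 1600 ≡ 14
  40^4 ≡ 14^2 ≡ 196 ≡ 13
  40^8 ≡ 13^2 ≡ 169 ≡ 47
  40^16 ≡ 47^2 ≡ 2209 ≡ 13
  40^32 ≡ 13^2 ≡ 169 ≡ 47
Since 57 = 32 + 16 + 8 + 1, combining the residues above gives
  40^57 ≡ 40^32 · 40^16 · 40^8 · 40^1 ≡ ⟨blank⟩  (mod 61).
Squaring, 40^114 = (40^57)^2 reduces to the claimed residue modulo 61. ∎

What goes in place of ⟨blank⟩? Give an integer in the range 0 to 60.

40^32 · 40^16 · 40^8 · 40^1 ≡ 47 · 13 · 47 · 40 = 1148680.
1148680 mod 61 = 50, so 40^57 ≡ 50 (mod 61).

50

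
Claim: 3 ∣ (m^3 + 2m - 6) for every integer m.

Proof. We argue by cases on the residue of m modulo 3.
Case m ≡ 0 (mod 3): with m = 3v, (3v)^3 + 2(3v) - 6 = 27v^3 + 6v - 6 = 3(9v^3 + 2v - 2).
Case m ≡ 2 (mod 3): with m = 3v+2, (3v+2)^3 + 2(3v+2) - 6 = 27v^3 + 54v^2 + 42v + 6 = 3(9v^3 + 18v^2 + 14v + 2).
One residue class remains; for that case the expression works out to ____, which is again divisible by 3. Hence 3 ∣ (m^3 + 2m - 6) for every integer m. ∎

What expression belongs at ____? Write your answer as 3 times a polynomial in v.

3(9v^3 + 9v^2 + 5v - 1)

The residues treated are {0, 2}, so the missing case is m ≡ 1 (mod 3); write m = 3v+1.
Then (3v+1)^3 + 2(3v+1) - 6 = 27v^3 + 27v^2 + 15v - 3 = 3(9v^3 + 9v^2 + 5v - 1).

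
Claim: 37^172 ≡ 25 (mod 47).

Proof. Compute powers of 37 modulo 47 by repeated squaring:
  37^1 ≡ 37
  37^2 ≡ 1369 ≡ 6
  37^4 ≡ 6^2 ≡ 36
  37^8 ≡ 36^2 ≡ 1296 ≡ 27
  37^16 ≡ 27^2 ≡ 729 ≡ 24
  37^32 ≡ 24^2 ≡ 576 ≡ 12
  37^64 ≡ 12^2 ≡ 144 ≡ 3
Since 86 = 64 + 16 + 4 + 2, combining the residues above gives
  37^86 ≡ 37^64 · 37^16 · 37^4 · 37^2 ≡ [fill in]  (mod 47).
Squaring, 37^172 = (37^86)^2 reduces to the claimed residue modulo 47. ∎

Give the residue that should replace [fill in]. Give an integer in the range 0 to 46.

42

37^64 · 37^16 · 37^4 · 37^2 ≡ 3 · 24 · 36 · 6 = 15552.
15552 mod 47 = 42, so 37^86 ≡ 42 (mod 47).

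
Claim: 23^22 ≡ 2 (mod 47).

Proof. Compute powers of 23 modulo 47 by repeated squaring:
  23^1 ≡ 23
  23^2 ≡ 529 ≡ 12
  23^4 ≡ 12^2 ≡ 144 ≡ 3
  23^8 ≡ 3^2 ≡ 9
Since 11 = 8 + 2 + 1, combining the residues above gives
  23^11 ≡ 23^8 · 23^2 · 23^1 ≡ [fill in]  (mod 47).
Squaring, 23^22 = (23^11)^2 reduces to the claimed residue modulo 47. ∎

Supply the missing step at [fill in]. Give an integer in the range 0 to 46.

Multiply the listed residues: 9 · 12 · 23 = 108 → 2484.
Reducing modulo 47: 2484 = 52·47 + 40, so 23^11 ≡ 40.

40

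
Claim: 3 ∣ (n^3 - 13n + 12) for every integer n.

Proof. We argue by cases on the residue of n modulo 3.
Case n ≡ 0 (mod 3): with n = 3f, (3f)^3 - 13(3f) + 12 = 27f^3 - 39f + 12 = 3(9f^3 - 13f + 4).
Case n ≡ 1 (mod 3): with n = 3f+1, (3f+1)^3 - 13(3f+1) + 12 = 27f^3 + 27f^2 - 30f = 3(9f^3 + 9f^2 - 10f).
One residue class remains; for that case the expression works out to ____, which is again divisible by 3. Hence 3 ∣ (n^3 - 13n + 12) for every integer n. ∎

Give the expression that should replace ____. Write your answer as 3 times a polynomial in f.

3(9f^3 + 18f^2 - f - 2)

Only n ≡ 2 (mod 3) is unaccounted for. Put n = 3f+2:
(3f+2)^3 - 13(3f+2) + 12 expands to 27f^3 + 54f^2 - 3f - 6,
and factoring out 3 leaves 3(9f^3 + 18f^2 - f - 2).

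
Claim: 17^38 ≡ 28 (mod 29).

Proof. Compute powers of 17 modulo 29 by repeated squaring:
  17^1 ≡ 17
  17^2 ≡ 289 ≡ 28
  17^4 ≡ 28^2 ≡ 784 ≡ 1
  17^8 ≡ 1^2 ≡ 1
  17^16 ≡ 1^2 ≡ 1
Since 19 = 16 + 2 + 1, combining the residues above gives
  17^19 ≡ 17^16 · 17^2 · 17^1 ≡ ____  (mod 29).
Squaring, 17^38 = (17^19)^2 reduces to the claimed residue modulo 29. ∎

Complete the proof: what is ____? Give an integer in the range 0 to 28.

Multiply the listed residues: 1 · 28 · 17 = 28 → 476.
Reducing modulo 29: 476 = 16·29 + 12, so 17^19 ≡ 12.

12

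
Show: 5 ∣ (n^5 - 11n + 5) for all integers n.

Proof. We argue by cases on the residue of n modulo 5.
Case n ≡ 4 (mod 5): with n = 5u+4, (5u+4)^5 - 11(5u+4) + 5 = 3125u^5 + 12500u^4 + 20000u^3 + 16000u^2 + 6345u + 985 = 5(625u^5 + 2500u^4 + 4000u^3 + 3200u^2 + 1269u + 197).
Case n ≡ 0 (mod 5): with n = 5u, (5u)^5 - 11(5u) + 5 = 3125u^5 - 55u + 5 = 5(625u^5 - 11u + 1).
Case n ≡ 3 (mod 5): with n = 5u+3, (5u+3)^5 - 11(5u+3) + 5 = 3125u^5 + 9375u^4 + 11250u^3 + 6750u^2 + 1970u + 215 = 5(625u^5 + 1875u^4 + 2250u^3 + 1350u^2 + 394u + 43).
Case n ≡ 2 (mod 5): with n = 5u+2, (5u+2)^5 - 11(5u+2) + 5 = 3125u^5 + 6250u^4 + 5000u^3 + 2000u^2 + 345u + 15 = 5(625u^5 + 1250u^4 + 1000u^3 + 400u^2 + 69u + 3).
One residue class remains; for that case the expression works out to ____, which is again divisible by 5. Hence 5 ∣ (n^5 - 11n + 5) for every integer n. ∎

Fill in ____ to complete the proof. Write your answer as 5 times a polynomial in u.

Only n ≡ 1 (mod 5) is unaccounted for. Put n = 5u+1:
(5u+1)^5 - 11(5u+1) + 5 expands to 3125u^5 + 3125u^4 + 1250u^3 + 250u^2 - 30u - 5,
and factoring out 5 leaves 5(625u^5 + 625u^4 + 250u^3 + 50u^2 - 6u - 1).

5(625u^5 + 625u^4 + 250u^3 + 50u^2 - 6u - 1)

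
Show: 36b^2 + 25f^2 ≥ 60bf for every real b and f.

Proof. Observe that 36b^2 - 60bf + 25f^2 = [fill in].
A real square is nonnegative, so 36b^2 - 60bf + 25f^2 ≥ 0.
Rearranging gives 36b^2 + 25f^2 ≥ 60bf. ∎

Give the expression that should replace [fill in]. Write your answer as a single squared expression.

The leading and trailing coefficients are 6^2 and 5^2, and 60 = 2·6·5, so the trinomial is (6b - 5f)^2.
Hence 36b^2 - 60bf + 25f^2 ≥ 0.

(6b - 5f)^2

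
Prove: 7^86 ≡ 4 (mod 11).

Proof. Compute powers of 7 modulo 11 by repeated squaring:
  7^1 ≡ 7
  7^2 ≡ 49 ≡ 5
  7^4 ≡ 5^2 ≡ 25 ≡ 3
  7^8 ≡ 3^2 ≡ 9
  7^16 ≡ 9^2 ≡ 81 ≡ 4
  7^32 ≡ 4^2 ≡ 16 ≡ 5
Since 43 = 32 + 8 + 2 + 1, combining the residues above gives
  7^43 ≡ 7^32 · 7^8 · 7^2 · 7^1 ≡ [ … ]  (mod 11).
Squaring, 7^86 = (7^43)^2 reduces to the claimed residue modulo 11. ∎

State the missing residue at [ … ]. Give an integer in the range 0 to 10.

7^32 · 7^8 · 7^2 · 7^1 ≡ 5 · 9 · 5 · 7 = 1575.
1575 mod 11 = 2, so 7^43 ≡ 2 (mod 11).

2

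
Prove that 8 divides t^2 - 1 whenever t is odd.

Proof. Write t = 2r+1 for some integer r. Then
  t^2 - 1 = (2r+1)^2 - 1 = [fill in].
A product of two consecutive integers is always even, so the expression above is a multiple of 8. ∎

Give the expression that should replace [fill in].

4r(r + 1)

(2r+1)^2 - 1 = 4r^2 + 4r + 1 - 1 = 4r^2 + 4r = 4r(r+1).
Since r and r+1 are consecutive, r(r+1) is even, and 4·(even) is a multiple of 8.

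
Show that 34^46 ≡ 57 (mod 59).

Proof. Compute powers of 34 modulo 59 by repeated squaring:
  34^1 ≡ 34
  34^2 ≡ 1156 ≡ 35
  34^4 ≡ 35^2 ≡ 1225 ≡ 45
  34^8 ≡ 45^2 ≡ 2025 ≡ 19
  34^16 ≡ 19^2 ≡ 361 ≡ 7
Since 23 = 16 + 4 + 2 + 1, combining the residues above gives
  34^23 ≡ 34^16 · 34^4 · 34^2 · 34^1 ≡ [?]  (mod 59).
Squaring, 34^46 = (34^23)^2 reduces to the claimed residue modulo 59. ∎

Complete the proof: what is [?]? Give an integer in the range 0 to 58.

23

Multiply the listed residues: 7 · 45 · 35 · 34 = 315 → 11025 → 374850.
Reducing modulo 59: 374850 = 6353·59 + 23, so 34^23 ≡ 23.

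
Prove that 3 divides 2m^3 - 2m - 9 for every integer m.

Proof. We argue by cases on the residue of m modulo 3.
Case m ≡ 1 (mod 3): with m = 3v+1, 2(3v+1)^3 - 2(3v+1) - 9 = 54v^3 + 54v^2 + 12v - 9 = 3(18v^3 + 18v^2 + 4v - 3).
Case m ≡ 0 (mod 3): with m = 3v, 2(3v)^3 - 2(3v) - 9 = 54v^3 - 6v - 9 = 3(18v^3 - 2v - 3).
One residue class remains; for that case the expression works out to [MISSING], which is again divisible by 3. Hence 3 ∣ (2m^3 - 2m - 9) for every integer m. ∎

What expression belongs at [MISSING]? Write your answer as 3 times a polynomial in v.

3(18v^3 + 36v^2 + 22v + 1)

The residues treated are {1, 0}, so the missing case is m ≡ 2 (mod 3); write m = 3v+2.
Then 2(3v+2)^3 - 2(3v+2) - 9 = 54v^3 + 108v^2 + 66v + 3 = 3(18v^3 + 36v^2 + 22v + 1).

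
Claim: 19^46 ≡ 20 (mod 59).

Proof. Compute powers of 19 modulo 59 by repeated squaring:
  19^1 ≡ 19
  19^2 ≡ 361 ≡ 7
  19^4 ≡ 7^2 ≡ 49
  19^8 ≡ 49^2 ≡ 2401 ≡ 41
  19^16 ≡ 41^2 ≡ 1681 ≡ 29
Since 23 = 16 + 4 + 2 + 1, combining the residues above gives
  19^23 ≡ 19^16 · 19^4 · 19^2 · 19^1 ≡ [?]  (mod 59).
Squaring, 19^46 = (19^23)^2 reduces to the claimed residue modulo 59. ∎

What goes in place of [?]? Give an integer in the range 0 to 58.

Multiply the listed residues: 29 · 49 · 7 · 19 = 1421 → 9947 → 188993.
Reducing modulo 59: 188993 = 3203·59 + 16, so 19^23 ≡ 16.

16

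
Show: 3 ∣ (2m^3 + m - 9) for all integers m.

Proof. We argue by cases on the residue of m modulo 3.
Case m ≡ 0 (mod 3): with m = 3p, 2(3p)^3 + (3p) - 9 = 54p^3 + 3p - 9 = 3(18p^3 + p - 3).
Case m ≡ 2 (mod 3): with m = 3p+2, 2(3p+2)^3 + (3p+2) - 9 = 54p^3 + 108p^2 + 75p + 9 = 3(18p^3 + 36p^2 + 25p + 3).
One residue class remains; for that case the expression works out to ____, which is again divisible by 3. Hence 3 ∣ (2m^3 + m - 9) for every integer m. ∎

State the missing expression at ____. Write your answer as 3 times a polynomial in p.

3(18p^3 + 18p^2 + 7p - 2)

Only m ≡ 1 (mod 3) is unaccounted for. Put m = 3p+1:
2(3p+1)^3 + (3p+1) - 9 expands to 54p^3 + 54p^2 + 21p - 6,
and factoring out 3 leaves 3(18p^3 + 18p^2 + 7p - 2).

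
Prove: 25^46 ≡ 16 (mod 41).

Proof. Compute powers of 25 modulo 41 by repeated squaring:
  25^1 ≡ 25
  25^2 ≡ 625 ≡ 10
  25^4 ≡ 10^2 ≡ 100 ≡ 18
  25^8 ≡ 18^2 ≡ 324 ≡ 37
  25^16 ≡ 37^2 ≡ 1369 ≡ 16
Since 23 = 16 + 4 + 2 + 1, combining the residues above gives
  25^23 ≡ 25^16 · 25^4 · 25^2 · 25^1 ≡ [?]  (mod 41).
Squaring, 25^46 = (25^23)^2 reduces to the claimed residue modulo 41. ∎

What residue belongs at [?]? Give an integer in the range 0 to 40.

Multiply the listed residues: 16 · 18 · 10 · 25 = 288 → 2880 → 72000.
Reducing modulo 41: 72000 = 1756·41 + 4, so 25^23 ≡ 4.

4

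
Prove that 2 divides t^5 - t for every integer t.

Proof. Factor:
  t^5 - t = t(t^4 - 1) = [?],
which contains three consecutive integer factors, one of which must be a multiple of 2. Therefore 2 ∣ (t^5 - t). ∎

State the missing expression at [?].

(t - 1)t(t + 1)(t^2 + 1)

t^4 - 1 = (t^2 - 1)(t^2 + 1), and t^2 - 1 = (t-1)(t+1).
So t(t^4 - 1) = (t - 1)t(t + 1)(t^2 + 1).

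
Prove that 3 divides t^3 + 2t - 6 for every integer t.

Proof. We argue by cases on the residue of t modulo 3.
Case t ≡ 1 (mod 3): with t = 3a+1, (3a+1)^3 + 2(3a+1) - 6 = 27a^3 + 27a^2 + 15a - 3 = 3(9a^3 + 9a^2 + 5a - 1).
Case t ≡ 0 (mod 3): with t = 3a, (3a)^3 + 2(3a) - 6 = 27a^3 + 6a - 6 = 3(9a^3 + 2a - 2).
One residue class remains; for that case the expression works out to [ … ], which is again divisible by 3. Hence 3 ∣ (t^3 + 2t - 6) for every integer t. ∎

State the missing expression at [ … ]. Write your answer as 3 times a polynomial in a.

Only t ≡ 2 (mod 3) is unaccounted for. Put t = 3a+2:
(3a+2)^3 + 2(3a+2) - 6 expands to 27a^3 + 54a^2 + 42a + 6,
and factoring out 3 leaves 3(9a^3 + 18a^2 + 14a + 2).

3(9a^3 + 18a^2 + 14a + 2)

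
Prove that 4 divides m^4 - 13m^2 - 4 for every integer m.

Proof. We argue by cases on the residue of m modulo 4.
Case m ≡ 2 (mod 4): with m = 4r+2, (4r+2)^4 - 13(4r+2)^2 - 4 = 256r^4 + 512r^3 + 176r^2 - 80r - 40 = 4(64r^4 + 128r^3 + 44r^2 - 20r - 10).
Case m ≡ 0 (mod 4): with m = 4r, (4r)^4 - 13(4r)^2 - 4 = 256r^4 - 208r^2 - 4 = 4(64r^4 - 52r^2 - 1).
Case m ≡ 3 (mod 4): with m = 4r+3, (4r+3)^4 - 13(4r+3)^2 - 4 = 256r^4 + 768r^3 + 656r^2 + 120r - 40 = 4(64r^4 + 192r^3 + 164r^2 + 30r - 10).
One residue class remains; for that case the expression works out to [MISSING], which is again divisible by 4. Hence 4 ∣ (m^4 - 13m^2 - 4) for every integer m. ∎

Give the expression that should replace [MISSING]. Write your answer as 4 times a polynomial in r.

4(64r^4 + 64r^3 - 28r^2 - 22r - 4)

Only m ≡ 1 (mod 4) is unaccounted for. Put m = 4r+1:
(4r+1)^4 - 13(4r+1)^2 - 4 expands to 256r^4 + 256r^3 - 112r^2 - 88r - 16,
and factoring out 4 leaves 4(64r^4 + 64r^3 - 28r^2 - 22r - 4).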